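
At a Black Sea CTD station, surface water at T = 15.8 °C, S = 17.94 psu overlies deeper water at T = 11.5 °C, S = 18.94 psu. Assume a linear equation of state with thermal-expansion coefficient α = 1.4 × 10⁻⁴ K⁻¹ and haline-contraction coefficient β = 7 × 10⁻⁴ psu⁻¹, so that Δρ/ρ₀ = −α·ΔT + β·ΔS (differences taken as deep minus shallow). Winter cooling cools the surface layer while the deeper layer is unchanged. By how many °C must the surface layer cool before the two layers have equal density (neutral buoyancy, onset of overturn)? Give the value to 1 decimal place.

Neutral buoyancy requires Δρ = 0, i.e. −α(T_deep − T_surf′) + β(S_deep − S_surf) = 0.
T_surf′ = T_deep − (β/α)·ΔS = 11.5 − (7 × 10⁻⁴/1.4 × 10⁻⁴)·(+1.00) = 6.500 °C.
Cooling required: 15.8 − (6.500) = 9.300 °C.

9.3 °C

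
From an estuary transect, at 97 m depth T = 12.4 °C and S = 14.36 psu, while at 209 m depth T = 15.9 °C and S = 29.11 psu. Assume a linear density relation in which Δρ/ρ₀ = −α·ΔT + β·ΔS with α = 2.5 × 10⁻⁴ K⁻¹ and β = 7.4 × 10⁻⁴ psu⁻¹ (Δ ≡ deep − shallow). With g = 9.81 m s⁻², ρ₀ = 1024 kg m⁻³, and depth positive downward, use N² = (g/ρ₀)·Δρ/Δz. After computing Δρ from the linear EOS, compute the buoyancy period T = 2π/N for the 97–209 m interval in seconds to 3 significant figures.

ΔT = +3.5 K, ΔS = +14.75 psu (deep − shallow).
Δρ/ρ₀ = −αΔT + βΔS = -8.75 × 10⁻⁴ + 0.010915 = 0.01004, so Δρ ≈ 10.28 kg m⁻³.
N² = (g/ρ₀)·Δρ/Δz = g·(Δρ/ρ₀)/Δz = 9.81 × 0.01004 / 112 = 8.7940 × 10⁻⁴ s⁻².
N = √(8.7940 × 10⁻⁴) = 0.029655 rad s⁻¹ → T = 2π/N = 211.88 s ≈ 212 s.

212 s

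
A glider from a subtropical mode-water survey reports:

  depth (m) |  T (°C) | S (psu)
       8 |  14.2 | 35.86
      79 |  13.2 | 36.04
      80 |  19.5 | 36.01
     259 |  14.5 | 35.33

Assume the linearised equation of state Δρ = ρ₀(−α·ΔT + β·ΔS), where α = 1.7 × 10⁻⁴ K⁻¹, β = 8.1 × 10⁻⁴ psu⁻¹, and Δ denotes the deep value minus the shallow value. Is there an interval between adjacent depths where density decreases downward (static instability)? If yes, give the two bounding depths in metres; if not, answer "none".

Evaluate Δρ/ρ₀ = −αΔT + βΔS across each adjacent pair:
  8–79 m: −αΔT+βΔS = −(1.7 × 10⁻⁴)(-1.0)+(8.1 × 10⁻⁴)(+0.18) = 3.2 × 10⁻⁴ → stable
  79–80 m: −αΔT+βΔS = −(1.7 × 10⁻⁴)(+6.3)+(8.1 × 10⁻⁴)(-0.03) = -1.1 × 10⁻³ → UNSTABLE
  80–259 m: −αΔT+βΔS = −(1.7 × 10⁻⁴)(-5.0)+(8.1 × 10⁻⁴)(-0.68) = 3.0 × 10⁻⁴ → stable
The 79–80 m interval has Δρ < 0: lighter water underlies denser water.

79–80 m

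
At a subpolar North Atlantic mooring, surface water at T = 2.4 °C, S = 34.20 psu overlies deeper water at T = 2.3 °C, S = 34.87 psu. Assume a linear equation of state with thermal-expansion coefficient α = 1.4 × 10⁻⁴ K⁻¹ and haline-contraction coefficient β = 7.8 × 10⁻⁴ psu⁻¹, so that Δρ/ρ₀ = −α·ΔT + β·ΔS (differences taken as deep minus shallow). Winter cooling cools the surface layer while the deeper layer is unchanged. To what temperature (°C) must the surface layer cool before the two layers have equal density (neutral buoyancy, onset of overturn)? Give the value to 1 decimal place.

Neutral buoyancy requires Δρ = 0, i.e. −α(T_deep − T_surf′) + β(S_deep − S_surf) = 0.
T_surf′ = T_deep − (β/α)·ΔS = 2.3 − (7.8 × 10⁻⁴/1.4 × 10⁻⁴)·(+0.67) = -1.433 °C.
Cooling required: 2.4 − (-1.433) = 3.833 °C.

-1.4 °C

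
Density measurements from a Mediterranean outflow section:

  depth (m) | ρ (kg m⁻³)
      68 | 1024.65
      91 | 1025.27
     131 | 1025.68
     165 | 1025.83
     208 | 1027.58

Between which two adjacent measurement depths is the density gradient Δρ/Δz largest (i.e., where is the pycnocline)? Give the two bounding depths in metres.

165–208 m

Compute the density gradient over each adjacent pair:
  68–91 m: Δρ/Δz = 0.62/23 = 0.027 kg m⁻⁴
  91–131 m: Δρ/Δz = 0.41/40 = 0.010 kg m⁻⁴
  131–165 m: Δρ/Δz = 0.15/34 = 4.4 × 10⁻³ kg m⁻⁴
  165–208 m: Δρ/Δz = 1.75/43 = 0.041 kg m⁻⁴
The largest gradient is in the 165–208 m interval — the pycnocline.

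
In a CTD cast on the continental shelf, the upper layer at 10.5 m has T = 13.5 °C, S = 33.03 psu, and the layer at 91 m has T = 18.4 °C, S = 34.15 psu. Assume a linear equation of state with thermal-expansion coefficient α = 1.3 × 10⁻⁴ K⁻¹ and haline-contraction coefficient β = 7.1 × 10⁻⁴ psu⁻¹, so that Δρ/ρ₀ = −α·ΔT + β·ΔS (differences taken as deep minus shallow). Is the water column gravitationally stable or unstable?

stable

ΔT = 18.4 − 13.5 = +4.9 K and ΔS = 34.15 − 33.03 = +1.12 psu (deep − shallow).
−αΔT = -6.37 × 10⁻⁴; βΔS = 7.952 × 10⁻⁴; sum Δρ/ρ₀ = 1.582 × 10⁻⁴.
Δρ/ρ₀ > 0, so Δρ > 0: deeper water is denser → statically stable.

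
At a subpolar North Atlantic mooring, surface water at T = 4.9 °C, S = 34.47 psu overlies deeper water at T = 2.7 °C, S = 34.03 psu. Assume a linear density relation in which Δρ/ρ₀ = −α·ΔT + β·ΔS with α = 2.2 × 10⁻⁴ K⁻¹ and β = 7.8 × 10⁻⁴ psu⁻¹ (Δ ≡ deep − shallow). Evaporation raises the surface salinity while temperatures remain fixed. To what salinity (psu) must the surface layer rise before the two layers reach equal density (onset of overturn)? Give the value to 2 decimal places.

34.65 psu

Neutral buoyancy requires −α(T_deep − T_surf) + β(S_deep − S_surf′) = 0.
S_surf′ = S_deep − (α/β)·ΔT = 34.03 − (2.2 × 10⁻⁴/7.8 × 10⁻⁴)·(-2.2) = 34.6505 psu.
Increase required: 34.6505 − 34.47 = 0.1805 psu.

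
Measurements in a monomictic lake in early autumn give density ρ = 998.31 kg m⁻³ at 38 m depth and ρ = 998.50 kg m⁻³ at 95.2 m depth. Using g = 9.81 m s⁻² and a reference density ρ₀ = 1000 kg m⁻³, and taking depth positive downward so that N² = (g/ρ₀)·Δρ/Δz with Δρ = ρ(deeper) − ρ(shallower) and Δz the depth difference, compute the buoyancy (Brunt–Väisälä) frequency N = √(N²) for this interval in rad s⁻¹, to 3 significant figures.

Δρ = 998.50 − 998.31 = 0.19 kg m⁻³ over Δz = 95.2 − 38 = 57.2 m.
N² = (9.81/1000) × (0.19/57.2) = 3.2586 × 10⁻⁵ s⁻².
N = √(3.2586 × 10⁻⁵) = 5.7084 × 10⁻³ rad s⁻¹ ≈ 5.71 × 10⁻³ rad s⁻¹.

5.71 × 10⁻³ rad s⁻¹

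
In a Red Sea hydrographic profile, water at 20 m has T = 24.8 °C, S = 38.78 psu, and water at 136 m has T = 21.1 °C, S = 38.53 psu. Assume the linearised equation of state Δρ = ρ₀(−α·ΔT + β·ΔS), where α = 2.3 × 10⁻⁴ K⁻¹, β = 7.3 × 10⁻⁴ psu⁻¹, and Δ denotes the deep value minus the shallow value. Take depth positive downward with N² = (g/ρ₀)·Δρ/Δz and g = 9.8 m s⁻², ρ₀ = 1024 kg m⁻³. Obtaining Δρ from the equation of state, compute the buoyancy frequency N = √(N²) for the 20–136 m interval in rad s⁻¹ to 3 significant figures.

7.52 × 10⁻³ rad s⁻¹

ΔT = -3.7 K, ΔS = -0.25 psu (deep − shallow).
Δρ/ρ₀ = −αΔT + βΔS = 8.51 × 10⁻⁴ − 1.825 × 10⁻⁴ = 6.685 × 10⁻⁴, so Δρ ≈ 0.6845 kg m⁻³.
N² = (g/ρ₀)·Δρ/Δz = g·(Δρ/ρ₀)/Δz = 9.8 × 6.685 × 10⁻⁴ / 116 = 5.6477 × 10⁻⁵ s⁻².
N = √(5.6477 × 10⁻⁵) = 7.5151 × 10⁻³ rad s⁻¹ ≈ 7.52 × 10⁻³ rad s⁻¹.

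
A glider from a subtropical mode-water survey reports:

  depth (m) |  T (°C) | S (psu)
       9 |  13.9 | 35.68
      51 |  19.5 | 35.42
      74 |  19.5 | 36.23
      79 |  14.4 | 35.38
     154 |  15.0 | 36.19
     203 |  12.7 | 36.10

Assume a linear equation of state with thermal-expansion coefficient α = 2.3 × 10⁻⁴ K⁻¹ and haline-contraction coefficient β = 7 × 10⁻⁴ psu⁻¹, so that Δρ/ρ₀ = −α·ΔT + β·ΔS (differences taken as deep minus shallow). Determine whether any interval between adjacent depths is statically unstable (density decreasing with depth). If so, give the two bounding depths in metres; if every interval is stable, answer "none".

9–51 m

Evaluate Δρ/ρ₀ = −αΔT + βΔS across each adjacent pair:
  9–51 m: −αΔT+βΔS = −(2.3 × 10⁻⁴)(+5.6)+(7 × 10⁻⁴)(-0.26) = -1.5 × 10⁻³ → UNSTABLE
  51–74 m: −αΔT+βΔS = −(2.3 × 10⁻⁴)(+0.0)+(7 × 10⁻⁴)(+0.81) = 5.7 × 10⁻⁴ → stable
  74–79 m: −αΔT+βΔS = −(2.3 × 10⁻⁴)(-5.1)+(7 × 10⁻⁴)(-0.85) = 5.8 × 10⁻⁴ → stable
  79–154 m: −αΔT+βΔS = −(2.3 × 10⁻⁴)(+0.6)+(7 × 10⁻⁴)(+0.81) = 4.3 × 10⁻⁴ → stable
  154–203 m: −αΔT+βΔS = −(2.3 × 10⁻⁴)(-2.3)+(7 × 10⁻⁴)(-0.09) = 4.7 × 10⁻⁴ → stable
The 9–51 m interval has Δρ < 0: lighter water underlies denser water.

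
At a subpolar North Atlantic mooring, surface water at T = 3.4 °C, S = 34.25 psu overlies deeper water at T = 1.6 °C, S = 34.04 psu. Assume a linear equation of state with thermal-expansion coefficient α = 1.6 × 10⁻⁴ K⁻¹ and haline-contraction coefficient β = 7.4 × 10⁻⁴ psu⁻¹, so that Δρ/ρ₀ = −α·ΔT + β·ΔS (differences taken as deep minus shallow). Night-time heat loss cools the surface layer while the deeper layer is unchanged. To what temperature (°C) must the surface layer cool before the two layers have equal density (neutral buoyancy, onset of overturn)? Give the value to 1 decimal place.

2.6 °C

Neutral buoyancy requires Δρ = 0, i.e. −α(T_deep − T_surf′) + β(S_deep − S_surf) = 0.
T_surf′ = T_deep − (β/α)·ΔS = 1.6 − (7.4 × 10⁻⁴/1.6 × 10⁻⁴)·(-0.21) = 2.571 °C.
Cooling required: 3.4 − (2.571) = 0.829 °C.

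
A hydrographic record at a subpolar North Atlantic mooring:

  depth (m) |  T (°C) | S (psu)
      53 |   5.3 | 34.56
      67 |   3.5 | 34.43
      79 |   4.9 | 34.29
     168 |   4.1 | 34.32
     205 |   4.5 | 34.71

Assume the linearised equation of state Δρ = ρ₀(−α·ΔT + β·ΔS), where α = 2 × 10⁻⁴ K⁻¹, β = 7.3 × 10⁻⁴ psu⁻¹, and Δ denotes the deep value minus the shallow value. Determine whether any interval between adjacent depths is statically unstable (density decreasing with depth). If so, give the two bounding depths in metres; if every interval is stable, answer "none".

Evaluate Δρ/ρ₀ = −αΔT + βΔS across each adjacent pair:
  53–67 m: −αΔT+βΔS = −(2 × 10⁻⁴)(-1.8)+(7.3 × 10⁻⁴)(-0.13) = 2.7 × 10⁻⁴ → stable
  67–79 m: −αΔT+βΔS = −(2 × 10⁻⁴)(+1.4)+(7.3 × 10⁻⁴)(-0.14) = -3.8 × 10⁻⁴ → UNSTABLE
  79–168 m: −αΔT+βΔS = −(2 × 10⁻⁴)(-0.8)+(7.3 × 10⁻⁴)(+0.03) = 1.8 × 10⁻⁴ → stable
  168–205 m: −αΔT+βΔS = −(2 × 10⁻⁴)(+0.4)+(7.3 × 10⁻⁴)(+0.39) = 2.0 × 10⁻⁴ → stable
The 67–79 m interval has Δρ < 0: lighter water underlies denser water.

67–79 m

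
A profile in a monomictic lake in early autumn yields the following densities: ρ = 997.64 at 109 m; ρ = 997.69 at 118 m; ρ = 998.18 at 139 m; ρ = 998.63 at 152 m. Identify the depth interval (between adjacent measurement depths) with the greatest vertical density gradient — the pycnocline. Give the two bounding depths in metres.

Compute the density gradient over each adjacent pair:
  109–118 m: Δρ/Δz = 0.05/9 = 5.6 × 10⁻³ kg m⁻⁴
  118–139 m: Δρ/Δz = 0.49/21 = 0.023 kg m⁻⁴
  139–152 m: Δρ/Δz = 0.45/13 = 0.035 kg m⁻⁴
The largest gradient is in the 139–152 m interval — the pycnocline.

139–152 m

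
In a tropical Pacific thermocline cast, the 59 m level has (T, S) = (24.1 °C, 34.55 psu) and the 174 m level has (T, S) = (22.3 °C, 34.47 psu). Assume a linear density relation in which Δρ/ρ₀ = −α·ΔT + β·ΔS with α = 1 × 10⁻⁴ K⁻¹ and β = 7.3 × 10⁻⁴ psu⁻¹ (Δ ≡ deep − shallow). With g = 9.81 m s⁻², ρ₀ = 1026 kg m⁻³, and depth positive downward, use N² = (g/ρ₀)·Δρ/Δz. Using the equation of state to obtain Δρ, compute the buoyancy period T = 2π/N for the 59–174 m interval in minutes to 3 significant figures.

32.5 min

ΔT = -1.8 K, ΔS = -0.08 psu (deep − shallow).
Δρ/ρ₀ = −αΔT + βΔS = 1.80 × 10⁻⁴ − 5.84 × 10⁻⁵ = 1.216 × 10⁻⁴, so Δρ ≈ 0.1248 kg m⁻³.
N² = (g/ρ₀)·Δρ/Δz = g·(Δρ/ρ₀)/Δz = 9.81 × 1.216 × 10⁻⁴ / 115 = 1.0373 × 10⁻⁵ s⁻².
N = √(1.0373 × 10⁻⁵) = 3.2207 × 10⁻³ rad s⁻¹ → T = 2π/N = 1.9509 × 10³ s = 32.515 min ≈ 32.5 min.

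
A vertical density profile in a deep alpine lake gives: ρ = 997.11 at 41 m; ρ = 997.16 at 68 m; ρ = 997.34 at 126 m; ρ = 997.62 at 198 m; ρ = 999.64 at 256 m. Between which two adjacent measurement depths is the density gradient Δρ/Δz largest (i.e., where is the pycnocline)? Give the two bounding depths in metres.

198–256 m

Compute the density gradient over each adjacent pair:
  41–68 m: Δρ/Δz = 0.05/27 = 1.9 × 10⁻³ kg m⁻⁴
  68–126 m: Δρ/Δz = 0.18/58 = 3.1 × 10⁻³ kg m⁻⁴
  126–198 m: Δρ/Δz = 0.28/72 = 3.9 × 10⁻³ kg m⁻⁴
  198–256 m: Δρ/Δz = 2.02/58 = 0.035 kg m⁻⁴
The largest gradient is in the 198–256 m interval — the pycnocline.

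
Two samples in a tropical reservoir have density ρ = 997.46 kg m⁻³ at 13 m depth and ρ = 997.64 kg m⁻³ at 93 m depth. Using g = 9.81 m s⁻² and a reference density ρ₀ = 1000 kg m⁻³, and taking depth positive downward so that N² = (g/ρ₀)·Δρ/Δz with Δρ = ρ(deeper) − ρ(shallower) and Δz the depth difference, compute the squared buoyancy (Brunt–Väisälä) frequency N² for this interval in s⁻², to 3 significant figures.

Δρ = 997.64 − 997.46 = 0.18 kg m⁻³ over Δz = 93 − 13 = 80 m.
N² = (9.81/1000) × (0.18/80) = 2.2072 × 10⁻⁵ s⁻² ≈ 2.21 × 10⁻⁵ s⁻².

2.21 × 10⁻⁵ s⁻²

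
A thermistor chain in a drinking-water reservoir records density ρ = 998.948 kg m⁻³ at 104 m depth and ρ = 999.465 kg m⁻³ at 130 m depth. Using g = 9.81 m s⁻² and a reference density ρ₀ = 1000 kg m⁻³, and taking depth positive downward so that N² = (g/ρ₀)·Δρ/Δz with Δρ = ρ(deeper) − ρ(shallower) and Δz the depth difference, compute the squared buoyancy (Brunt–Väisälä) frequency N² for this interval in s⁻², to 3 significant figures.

1.95 × 10⁻⁴ s⁻²

Δρ = 999.465 − 998.948 = 0.517 kg m⁻³ over Δz = 130 − 104 = 26 m.
N² = (9.81/1000) × (0.517/26) = 1.9507 × 10⁻⁴ s⁻² ≈ 1.95 × 10⁻⁴ s⁻².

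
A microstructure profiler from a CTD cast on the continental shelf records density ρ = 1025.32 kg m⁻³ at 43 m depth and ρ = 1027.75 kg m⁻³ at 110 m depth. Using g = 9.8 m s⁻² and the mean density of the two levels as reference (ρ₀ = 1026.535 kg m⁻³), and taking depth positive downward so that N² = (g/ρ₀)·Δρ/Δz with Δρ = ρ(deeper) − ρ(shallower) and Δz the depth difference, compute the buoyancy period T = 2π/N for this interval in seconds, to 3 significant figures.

Δρ = 1027.75 − 1025.32 = 2.43 kg m⁻³ over Δz = 110 − 43 = 67 m.
N² = (9.8/1026.535) × (2.43/67) = 3.4625 × 10⁻⁴ s⁻².
N = √(3.4625 × 10⁻⁴) = 0.018608 rad s⁻¹, so T = 2π/N = 337.66 s ≈ 338 s.
A positive N² confirms static stability across the interval.

338 s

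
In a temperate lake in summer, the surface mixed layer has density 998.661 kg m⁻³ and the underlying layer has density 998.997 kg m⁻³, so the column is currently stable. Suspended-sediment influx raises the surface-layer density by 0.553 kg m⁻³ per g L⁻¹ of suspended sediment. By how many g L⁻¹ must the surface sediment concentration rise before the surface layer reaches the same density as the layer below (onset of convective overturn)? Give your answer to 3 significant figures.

0.608 g L⁻¹

Density deficit of the surface layer: 998.997 − 998.661 = 0.336 kg m⁻³.
Required change = 0.336 / 0.553 = 0.608 g L⁻¹.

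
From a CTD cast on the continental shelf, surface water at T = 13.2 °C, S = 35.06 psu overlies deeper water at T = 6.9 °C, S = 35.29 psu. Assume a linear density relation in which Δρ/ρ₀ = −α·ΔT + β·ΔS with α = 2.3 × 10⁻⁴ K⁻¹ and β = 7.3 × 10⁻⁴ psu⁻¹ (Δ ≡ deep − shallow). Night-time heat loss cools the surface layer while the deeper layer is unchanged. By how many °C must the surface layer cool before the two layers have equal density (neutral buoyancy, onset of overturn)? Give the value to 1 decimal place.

Neutral buoyancy requires Δρ = 0, i.e. −α(T_deep − T_surf′) + β(S_deep − S_surf) = 0.
T_surf′ = T_deep − (β/α)·ΔS = 6.9 − (7.3 × 10⁻⁴/2.3 × 10⁻⁴)·(+0.23) = 6.170 °C.
Cooling required: 13.2 − (6.170) = 7.030 °C.

7.0 °C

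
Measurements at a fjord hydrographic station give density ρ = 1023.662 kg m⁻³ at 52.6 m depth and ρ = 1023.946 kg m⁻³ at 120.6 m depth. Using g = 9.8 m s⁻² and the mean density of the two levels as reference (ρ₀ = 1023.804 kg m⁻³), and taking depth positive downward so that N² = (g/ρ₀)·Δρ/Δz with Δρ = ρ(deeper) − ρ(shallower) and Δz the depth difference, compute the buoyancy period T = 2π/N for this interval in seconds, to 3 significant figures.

Δρ = 1023.946 − 1023.662 = 0.284 kg m⁻³ over Δz = 120.6 − 52.6 = 68 m.
N² = (9.8/1023.804) × (0.284/68) = 3.9978 × 10⁻⁵ s⁻².
N = √(3.9978 × 10⁻⁵) = 6.3228 × 10⁻³ rad s⁻¹, so T = 2π/N = 993.73 s ≈ 994 s.

994 s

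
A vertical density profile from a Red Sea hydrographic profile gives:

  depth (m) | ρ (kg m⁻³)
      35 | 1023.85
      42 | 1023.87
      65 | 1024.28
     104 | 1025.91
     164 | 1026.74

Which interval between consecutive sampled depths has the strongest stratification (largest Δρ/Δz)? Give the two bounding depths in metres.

Compute the density gradient over each adjacent pair:
  35–42 m: Δρ/Δz = 0.02/7 = 2.9 × 10⁻³ kg m⁻⁴
  42–65 m: Δρ/Δz = 0.41/23 = 0.018 kg m⁻⁴
  65–104 m: Δρ/Δz = 1.63/39 = 0.042 kg m⁻⁴
  104–164 m: Δρ/Δz = 0.83/60 = 0.014 kg m⁻⁴
The largest gradient is in the 65–104 m interval — the pycnocline.

65–104 m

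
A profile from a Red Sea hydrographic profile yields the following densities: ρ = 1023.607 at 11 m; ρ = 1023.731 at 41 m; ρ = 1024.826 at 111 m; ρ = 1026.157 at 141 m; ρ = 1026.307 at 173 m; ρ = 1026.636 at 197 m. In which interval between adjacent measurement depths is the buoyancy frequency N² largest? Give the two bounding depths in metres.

Compute the density gradient over each adjacent pair:
  11–41 m: Δρ/Δz = 0.124/30 = 4.1 × 10⁻³ kg m⁻⁴
  41–111 m: Δρ/Δz = 1.095/70 = 0.016 kg m⁻⁴
  111–141 m: Δρ/Δz = 1.331/30 = 0.044 kg m⁻⁴
  141–173 m: Δρ/Δz = 0.150/32 = 4.7 × 10⁻³ kg m⁻⁴
  173–197 m: Δρ/Δz = 0.329/24 = 0.014 kg m⁻⁴
The largest gradient is in the 111–141 m interval — the pycnocline.

111–141 m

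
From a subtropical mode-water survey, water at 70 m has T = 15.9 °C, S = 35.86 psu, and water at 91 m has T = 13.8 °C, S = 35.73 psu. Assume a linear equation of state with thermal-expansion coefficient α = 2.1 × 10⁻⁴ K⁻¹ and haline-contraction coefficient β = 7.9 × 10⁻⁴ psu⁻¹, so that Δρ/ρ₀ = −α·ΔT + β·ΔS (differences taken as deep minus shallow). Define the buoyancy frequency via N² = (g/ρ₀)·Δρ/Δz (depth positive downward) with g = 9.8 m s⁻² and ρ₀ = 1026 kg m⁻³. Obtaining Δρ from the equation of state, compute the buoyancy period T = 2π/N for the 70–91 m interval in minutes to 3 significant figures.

8.33 min

ΔT = -2.1 K, ΔS = -0.13 psu (deep − shallow).
Δρ/ρ₀ = −αΔT + βΔS = 4.41 × 10⁻⁴ − 1.027 × 10⁻⁴ = 3.383 × 10⁻⁴, so Δρ ≈ 0.3471 kg m⁻³.
N² = (g/ρ₀)·Δρ/Δz = g·(Δρ/ρ₀)/Δz = 9.8 × 3.383 × 10⁻⁴ / 21 = 1.5787 × 10⁻⁴ s⁻².
N = √(1.5787 × 10⁻⁴) = 0.012565 rad s⁻¹ → T = 2π/N = 500.05 s = 8.3342 min ≈ 8.33 min.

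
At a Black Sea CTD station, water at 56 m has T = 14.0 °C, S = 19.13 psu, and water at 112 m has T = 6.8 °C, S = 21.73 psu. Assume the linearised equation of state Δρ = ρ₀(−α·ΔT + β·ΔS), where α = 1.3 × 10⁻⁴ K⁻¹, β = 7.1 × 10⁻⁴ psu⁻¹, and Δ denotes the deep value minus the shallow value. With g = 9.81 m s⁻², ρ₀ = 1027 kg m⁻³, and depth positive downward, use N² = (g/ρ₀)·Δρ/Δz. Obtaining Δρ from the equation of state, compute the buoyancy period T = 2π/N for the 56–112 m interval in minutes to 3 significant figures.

ΔT = -7.2 K, ΔS = +2.60 psu (deep − shallow).
Δρ/ρ₀ = −αΔT + βΔS = 9.36 × 10⁻⁴ + 1.846 × 10⁻³ = 2.782 × 10⁻³, so Δρ ≈ 2.857 kg m⁻³.
N² = (g/ρ₀)·Δρ/Δz = g·(Δρ/ρ₀)/Δz = 9.81 × 2.782 × 10⁻³ / 56 = 4.8735 × 10⁻⁴ s⁻².
N = √(4.8735 × 10⁻⁴) = 0.022076 rad s⁻¹ → T = 2π/N = 284.62 s = 4.7437 min ≈ 4.74 min.

4.74 min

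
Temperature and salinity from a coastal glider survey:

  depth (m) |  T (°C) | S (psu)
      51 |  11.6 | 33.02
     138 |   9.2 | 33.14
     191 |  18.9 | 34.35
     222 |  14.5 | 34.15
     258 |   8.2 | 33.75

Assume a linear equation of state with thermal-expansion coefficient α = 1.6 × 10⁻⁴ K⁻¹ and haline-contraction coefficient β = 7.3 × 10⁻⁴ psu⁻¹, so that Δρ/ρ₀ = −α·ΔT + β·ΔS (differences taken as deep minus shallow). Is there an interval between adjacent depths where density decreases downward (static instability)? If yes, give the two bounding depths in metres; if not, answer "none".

Evaluate Δρ/ρ₀ = −αΔT + βΔS across each adjacent pair:
  51–138 m: −αΔT+βΔS = −(1.6 × 10⁻⁴)(-2.4)+(7.3 × 10⁻⁴)(+0.12) = 4.7 × 10⁻⁴ → stable
  138–191 m: −αΔT+βΔS = −(1.6 × 10⁻⁴)(+9.7)+(7.3 × 10⁻⁴)(+1.21) = -6.7 × 10⁻⁴ → UNSTABLE
  191–222 m: −αΔT+βΔS = −(1.6 × 10⁻⁴)(-4.4)+(7.3 × 10⁻⁴)(-0.20) = 5.6 × 10⁻⁴ → stable
  222–258 m: −αΔT+βΔS = −(1.6 × 10⁻⁴)(-6.3)+(7.3 × 10⁻⁴)(-0.40) = 7.2 × 10⁻⁴ → stable
The 138–191 m interval has Δρ < 0: lighter water underlies denser water.

138–191 m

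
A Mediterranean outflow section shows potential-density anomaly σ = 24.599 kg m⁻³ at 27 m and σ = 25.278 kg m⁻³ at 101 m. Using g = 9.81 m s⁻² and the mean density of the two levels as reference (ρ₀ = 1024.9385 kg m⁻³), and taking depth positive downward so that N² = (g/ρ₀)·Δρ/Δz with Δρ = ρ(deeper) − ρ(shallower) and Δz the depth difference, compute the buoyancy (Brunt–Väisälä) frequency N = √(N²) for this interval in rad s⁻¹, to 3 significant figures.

Δρ = 1025.278 − 1024.599 = 0.679 kg m⁻³ over Δz = 101 − 27 = 74 m.
N² = (9.81/1024.9385) × (0.679/74) = 8.7823 × 10⁻⁵ s⁻².
N = √(8.7823 × 10⁻⁵) = 9.3714 × 10⁻³ rad s⁻¹ ≈ 9.37 × 10⁻³ rad s⁻¹.

9.37 × 10⁻³ rad s⁻¹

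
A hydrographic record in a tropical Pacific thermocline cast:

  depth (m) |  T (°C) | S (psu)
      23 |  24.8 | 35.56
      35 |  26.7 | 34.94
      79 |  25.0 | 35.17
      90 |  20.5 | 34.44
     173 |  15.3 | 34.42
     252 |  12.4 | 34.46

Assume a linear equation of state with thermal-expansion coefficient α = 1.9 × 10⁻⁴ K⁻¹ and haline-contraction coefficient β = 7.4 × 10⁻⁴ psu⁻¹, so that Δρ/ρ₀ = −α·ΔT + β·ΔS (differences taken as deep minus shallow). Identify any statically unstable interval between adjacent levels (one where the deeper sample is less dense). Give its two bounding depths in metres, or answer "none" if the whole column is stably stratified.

23–35 m

Evaluate Δρ/ρ₀ = −αΔT + βΔS across each adjacent pair:
  23–35 m: −αΔT+βΔS = −(1.9 × 10⁻⁴)(+1.9)+(7.4 × 10⁻⁴)(-0.62) = -8.2 × 10⁻⁴ → UNSTABLE
  35–79 m: −αΔT+βΔS = −(1.9 × 10⁻⁴)(-1.7)+(7.4 × 10⁻⁴)(+0.23) = 4.9 × 10⁻⁴ → stable
  79–90 m: −αΔT+βΔS = −(1.9 × 10⁻⁴)(-4.5)+(7.4 × 10⁻⁴)(-0.73) = 3.1 × 10⁻⁴ → stable
  90–173 m: −αΔT+βΔS = −(1.9 × 10⁻⁴)(-5.2)+(7.4 × 10⁻⁴)(-0.02) = 9.7 × 10⁻⁴ → stable
  173–252 m: −αΔT+βΔS = −(1.9 × 10⁻⁴)(-2.9)+(7.4 × 10⁻⁴)(+0.04) = 5.8 × 10⁻⁴ → stable
The 23–35 m interval has Δρ < 0: lighter water underlies denser water.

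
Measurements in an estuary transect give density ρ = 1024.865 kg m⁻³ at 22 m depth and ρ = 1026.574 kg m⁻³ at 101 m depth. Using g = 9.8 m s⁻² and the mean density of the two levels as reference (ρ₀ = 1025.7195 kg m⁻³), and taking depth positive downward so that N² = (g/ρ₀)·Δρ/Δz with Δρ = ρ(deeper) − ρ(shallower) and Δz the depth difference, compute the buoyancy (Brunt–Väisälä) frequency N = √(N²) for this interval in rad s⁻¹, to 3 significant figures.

0.0144 rad s⁻¹

Δρ = 1026.574 − 1024.865 = 1.709 kg m⁻³ over Δz = 101 − 22 = 79 m.
N² = (9.8/1025.7195) × (1.709/79) = 2.0669 × 10⁻⁴ s⁻².
N = √(2.0669 × 10⁻⁴) = 0.014377 rad s⁻¹ ≈ 0.0144 rad s⁻¹.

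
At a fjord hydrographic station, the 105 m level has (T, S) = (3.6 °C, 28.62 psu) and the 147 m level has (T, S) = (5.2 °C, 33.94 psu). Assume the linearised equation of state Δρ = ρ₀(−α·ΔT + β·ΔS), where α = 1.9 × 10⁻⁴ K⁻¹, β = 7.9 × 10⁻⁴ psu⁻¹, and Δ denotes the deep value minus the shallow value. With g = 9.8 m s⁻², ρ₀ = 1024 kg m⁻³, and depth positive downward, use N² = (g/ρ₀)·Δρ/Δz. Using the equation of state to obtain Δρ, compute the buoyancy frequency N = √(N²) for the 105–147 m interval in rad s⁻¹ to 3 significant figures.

0.0302 rad s⁻¹

ΔT = +1.6 K, ΔS = +5.32 psu (deep − shallow).
Δρ/ρ₀ = −αΔT + βΔS = -3.04 × 10⁻⁴ + 4.2028 × 10⁻³ = 3.8988 × 10⁻³, so Δρ ≈ 3.992 kg m⁻³.
N² = (g/ρ₀)·Δρ/Δz = g·(Δρ/ρ₀)/Δz = 9.8 × 3.8988 × 10⁻³ / 42 = 9.0972 × 10⁻⁴ s⁻².
N = √(9.0972 × 10⁻⁴) = 0.030162 rad s⁻¹ ≈ 0.0302 rad s⁻¹.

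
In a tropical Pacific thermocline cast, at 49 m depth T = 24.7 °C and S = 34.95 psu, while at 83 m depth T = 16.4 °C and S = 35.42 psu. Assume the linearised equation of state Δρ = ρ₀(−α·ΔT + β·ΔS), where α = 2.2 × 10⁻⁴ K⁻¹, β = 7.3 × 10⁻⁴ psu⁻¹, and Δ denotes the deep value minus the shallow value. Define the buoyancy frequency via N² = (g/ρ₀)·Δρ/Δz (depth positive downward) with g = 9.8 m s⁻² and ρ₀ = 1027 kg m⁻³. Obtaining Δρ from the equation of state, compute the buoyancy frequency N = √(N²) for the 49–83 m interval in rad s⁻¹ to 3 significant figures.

0.0250 rad s⁻¹

ΔT = -8.3 K, ΔS = +0.47 psu (deep − shallow).
Δρ/ρ₀ = −αΔT + βΔS = 1.826 × 10⁻³ + 3.431 × 10⁻⁴ = 2.1691 × 10⁻³, so Δρ ≈ 2.228 kg m⁻³.
N² = (g/ρ₀)·Δρ/Δz = g·(Δρ/ρ₀)/Δz = 9.8 × 2.1691 × 10⁻³ / 34 = 6.2521 × 10⁻⁴ s⁻².
N = √(6.2521 × 10⁻⁴) = 0.025004 rad s⁻¹ ≈ 0.0250 rad s⁻¹.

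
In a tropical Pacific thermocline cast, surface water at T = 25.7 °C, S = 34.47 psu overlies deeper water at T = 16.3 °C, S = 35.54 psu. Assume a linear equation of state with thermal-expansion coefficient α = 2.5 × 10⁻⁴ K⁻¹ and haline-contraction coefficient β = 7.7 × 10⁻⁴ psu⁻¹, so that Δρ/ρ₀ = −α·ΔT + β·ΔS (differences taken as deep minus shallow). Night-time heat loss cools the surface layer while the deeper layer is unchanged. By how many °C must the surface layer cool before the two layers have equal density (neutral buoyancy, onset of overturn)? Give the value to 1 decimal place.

Neutral buoyancy requires Δρ = 0, i.e. −α(T_deep − T_surf′) + β(S_deep − S_surf) = 0.
T_surf′ = T_deep − (β/α)·ΔS = 16.3 − (7.7 × 10⁻⁴/2.5 × 10⁻⁴)·(+1.07) = 13.004 °C.
Cooling required: 25.7 − (13.004) = 12.696 °C.

12.7 °C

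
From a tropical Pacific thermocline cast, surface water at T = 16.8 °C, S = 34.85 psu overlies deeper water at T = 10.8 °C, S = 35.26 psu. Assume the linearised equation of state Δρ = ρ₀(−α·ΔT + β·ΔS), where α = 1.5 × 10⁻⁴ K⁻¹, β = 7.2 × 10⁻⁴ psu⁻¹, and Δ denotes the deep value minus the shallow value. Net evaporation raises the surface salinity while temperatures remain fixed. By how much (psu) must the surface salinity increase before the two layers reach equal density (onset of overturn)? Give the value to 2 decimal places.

Neutral buoyancy requires −α(T_deep − T_surf) + β(S_deep − S_surf′) = 0.
S_surf′ = S_deep − (α/β)·ΔT = 35.26 − (1.5 × 10⁻⁴/7.2 × 10⁻⁴)·(-6.0) = 36.5100 psu.
Increase required: 36.5100 − 34.85 = 1.6600 psu.

1.66 psu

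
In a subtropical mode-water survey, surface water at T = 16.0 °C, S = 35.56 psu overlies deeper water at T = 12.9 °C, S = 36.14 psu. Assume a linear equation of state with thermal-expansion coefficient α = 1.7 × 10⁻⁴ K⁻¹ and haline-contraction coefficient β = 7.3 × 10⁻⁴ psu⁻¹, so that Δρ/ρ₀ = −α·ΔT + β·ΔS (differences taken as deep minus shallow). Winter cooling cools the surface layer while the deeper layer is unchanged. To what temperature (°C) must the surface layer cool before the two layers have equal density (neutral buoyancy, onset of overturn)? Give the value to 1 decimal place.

10.4 °C

Neutral buoyancy requires Δρ = 0, i.e. −α(T_deep − T_surf′) + β(S_deep − S_surf) = 0.
T_surf′ = T_deep − (β/α)·ΔS = 12.9 − (7.3 × 10⁻⁴/1.7 × 10⁻⁴)·(+0.58) = 10.409 °C.
Cooling required: 16.0 − (10.409) = 5.591 °C.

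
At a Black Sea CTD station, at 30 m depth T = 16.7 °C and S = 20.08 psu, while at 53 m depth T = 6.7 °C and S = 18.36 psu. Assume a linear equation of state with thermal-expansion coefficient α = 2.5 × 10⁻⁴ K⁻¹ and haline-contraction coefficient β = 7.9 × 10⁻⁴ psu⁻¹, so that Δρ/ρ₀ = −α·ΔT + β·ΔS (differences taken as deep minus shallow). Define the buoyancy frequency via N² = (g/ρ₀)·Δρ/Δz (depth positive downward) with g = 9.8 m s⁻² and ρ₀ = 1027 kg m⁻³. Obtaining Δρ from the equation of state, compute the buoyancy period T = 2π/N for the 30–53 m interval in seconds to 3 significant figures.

285 s

ΔT = -10.0 K, ΔS = -1.72 psu (deep − shallow).
Δρ/ρ₀ = −αΔT + βΔS = 2.50 × 10⁻³ − 1.3588 × 10⁻³ = 1.1412 × 10⁻³, so Δρ ≈ 1.172 kg m⁻³.
N² = (g/ρ₀)·Δρ/Δz = g·(Δρ/ρ₀)/Δz = 9.8 × 1.1412 × 10⁻³ / 23 = 4.8625 × 10⁻⁴ s⁻².
N = √(4.8625 × 10⁻⁴) = 0.022051 rad s⁻¹ → T = 2π/N = 284.94 s ≈ 285 s.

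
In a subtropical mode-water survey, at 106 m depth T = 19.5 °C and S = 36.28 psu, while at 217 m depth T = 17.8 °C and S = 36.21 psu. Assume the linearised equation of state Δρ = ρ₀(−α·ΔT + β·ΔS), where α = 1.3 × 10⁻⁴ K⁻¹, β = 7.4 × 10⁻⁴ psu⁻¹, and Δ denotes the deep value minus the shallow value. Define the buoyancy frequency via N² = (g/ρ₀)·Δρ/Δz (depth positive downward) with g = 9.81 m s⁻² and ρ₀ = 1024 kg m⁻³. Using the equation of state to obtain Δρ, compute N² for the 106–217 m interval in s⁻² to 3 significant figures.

1.50 × 10⁻⁵ s⁻²

ΔT = -1.7 K, ΔS = -0.07 psu (deep − shallow).
Δρ/ρ₀ = −αΔT + βΔS = 2.21 × 10⁻⁴ − 5.18 × 10⁻⁵ = 1.692 × 10⁻⁴, so Δρ ≈ 0.1733 kg m⁻³.
N² = (g/ρ₀)·Δρ/Δz = g·(Δρ/ρ₀)/Δz = 9.81 × 1.692 × 10⁻⁴ / 111 = 1.4954 × 10⁻⁵ s⁻² ≈ 1.50 × 10⁻⁵ s⁻².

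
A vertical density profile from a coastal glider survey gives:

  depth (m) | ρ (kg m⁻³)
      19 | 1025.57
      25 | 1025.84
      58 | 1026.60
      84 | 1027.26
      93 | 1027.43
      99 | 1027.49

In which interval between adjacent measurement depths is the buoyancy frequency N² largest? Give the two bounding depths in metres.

Compute the density gradient over each adjacent pair:
  19–25 m: Δρ/Δz = 0.27/6 = 0.045 kg m⁻⁴
  25–58 m: Δρ/Δz = 0.76/33 = 0.023 kg m⁻⁴
  58–84 m: Δρ/Δz = 0.66/26 = 0.025 kg m⁻⁴
  84–93 m: Δρ/Δz = 0.17/9 = 0.019 kg m⁻⁴
  93–99 m: Δρ/Δz = 0.06/6 = 0.010 kg m⁻⁴
The largest gradient is in the 19–25 m interval — the pycnocline.

19–25 m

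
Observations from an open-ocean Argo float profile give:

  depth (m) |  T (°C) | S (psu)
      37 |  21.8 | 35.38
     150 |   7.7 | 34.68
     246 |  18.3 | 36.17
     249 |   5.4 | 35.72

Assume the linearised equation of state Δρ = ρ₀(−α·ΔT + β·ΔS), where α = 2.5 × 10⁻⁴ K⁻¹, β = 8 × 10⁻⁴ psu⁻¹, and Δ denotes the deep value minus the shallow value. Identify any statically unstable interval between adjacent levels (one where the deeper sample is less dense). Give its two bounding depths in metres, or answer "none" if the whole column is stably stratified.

Evaluate Δρ/ρ₀ = −αΔT + βΔS across each adjacent pair:
  37–150 m: −αΔT+βΔS = −(2.5 × 10⁻⁴)(-14.1)+(8 × 10⁻⁴)(-0.70) = 3.0 × 10⁻³ → stable
  150–246 m: −αΔT+βΔS = −(2.5 × 10⁻⁴)(+10.6)+(8 × 10⁻⁴)(+1.49) = -1.5 × 10⁻³ → UNSTABLE
  246–249 m: −αΔT+βΔS = −(2.5 × 10⁻⁴)(-12.9)+(8 × 10⁻⁴)(-0.45) = 2.9 × 10⁻³ → stable
The 150–246 m interval has Δρ < 0: lighter water underlies denser water.

150–246 m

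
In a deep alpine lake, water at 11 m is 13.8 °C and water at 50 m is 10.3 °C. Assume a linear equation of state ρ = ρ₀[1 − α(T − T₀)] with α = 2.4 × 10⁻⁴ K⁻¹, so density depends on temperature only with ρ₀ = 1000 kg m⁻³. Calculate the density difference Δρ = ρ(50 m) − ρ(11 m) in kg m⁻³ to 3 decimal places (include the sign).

+0.840 kg m⁻³

ΔT = -3.5 K, Δρ/ρ₀ = −αΔT = 8.40 × 10⁻⁴.
Δρ = 1000 × (8.40 × 10⁻⁴) = +0.840 kg m⁻³.
Positive Δρ: denser below, stable.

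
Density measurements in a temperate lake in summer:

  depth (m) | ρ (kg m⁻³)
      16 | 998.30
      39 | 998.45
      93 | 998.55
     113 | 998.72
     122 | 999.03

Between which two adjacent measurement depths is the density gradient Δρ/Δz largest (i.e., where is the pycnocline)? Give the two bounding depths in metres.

Compute the density gradient over each adjacent pair:
  16–39 m: Δρ/Δz = 0.15/23 = 6.5 × 10⁻³ kg m⁻⁴
  39–93 m: Δρ/Δz = 0.10/54 = 1.9 × 10⁻³ kg m⁻⁴
  93–113 m: Δρ/Δz = 0.17/20 = 8.5 × 10⁻³ kg m⁻⁴
  113–122 m: Δρ/Δz = 0.31/9 = 0.034 kg m⁻⁴
The largest gradient is in the 113–122 m interval — the pycnocline.

113–122 m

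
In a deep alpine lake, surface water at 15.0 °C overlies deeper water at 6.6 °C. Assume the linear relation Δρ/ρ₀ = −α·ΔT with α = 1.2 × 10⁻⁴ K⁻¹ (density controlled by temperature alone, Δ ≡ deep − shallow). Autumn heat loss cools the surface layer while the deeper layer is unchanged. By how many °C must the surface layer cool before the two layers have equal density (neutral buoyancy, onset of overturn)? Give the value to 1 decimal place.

With temperature the only control, equal density requires T_surf′ = T_deep.
T_surf′ = 6.6 °C.
Cooling required: 15.0 − 6.6 = 8.4 °C.

8.4 °C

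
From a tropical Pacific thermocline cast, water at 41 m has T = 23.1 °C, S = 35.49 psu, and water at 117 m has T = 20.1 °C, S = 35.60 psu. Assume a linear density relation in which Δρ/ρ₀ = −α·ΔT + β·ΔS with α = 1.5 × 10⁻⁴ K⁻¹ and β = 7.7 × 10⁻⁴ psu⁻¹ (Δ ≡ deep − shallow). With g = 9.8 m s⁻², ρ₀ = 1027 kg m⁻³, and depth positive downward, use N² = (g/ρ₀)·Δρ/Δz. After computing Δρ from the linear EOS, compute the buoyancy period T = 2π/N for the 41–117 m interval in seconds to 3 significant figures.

757 s

ΔT = -3.0 K, ΔS = +0.11 psu (deep − shallow).
Δρ/ρ₀ = −αΔT + βΔS = 4.50 × 10⁻⁴ + 8.47 × 10⁻⁵ = 5.347 × 10⁻⁴, so Δρ ≈ 0.5491 kg m⁻³.
N² = (g/ρ₀)·Δρ/Δz = g·(Δρ/ρ₀)/Δz = 9.8 × 5.347 × 10⁻⁴ / 76 = 6.8948 × 10⁻⁵ s⁻².
N = √(6.8948 × 10⁻⁵) = 8.3035 × 10⁻³ rad s⁻¹ → T = 2π/N = 756.69 s ≈ 757 s.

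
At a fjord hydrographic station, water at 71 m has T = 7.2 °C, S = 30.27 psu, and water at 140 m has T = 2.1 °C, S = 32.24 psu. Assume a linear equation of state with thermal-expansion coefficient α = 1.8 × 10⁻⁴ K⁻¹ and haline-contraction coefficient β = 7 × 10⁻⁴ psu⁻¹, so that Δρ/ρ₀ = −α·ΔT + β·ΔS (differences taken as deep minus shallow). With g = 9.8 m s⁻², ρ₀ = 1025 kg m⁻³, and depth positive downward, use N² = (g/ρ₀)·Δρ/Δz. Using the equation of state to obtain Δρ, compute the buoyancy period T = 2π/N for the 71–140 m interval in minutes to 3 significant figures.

5.80 min

ΔT = -5.1 K, ΔS = +1.97 psu (deep − shallow).
Δρ/ρ₀ = −αΔT + βΔS = 9.18 × 10⁻⁴ + 1.379 × 10⁻³ = 2.297 × 10⁻³, so Δρ ≈ 2.354 kg m⁻³.
N² = (g/ρ₀)·Δρ/Δz = g·(Δρ/ρ₀)/Δz = 9.8 × 2.297 × 10⁻³ / 69 = 3.2624 × 10⁻⁴ s⁻².
N = √(3.2624 × 10⁻⁴) = 0.018062 rad s⁻¹ → T = 2π/N = 347.87 s = 5.7978 min ≈ 5.80 min.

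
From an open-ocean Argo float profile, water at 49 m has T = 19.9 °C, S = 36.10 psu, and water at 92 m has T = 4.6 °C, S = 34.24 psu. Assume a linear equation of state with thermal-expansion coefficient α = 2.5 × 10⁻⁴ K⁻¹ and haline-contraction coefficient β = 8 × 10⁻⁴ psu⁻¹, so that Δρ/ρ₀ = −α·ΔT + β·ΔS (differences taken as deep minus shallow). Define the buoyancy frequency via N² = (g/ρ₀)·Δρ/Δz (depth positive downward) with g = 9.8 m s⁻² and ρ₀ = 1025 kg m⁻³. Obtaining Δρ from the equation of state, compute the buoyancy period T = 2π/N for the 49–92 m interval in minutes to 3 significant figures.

ΔT = -15.3 K, ΔS = -1.86 psu (deep − shallow).
Δρ/ρ₀ = −αΔT + βΔS = 3.825 × 10⁻³ − 1.488 × 10⁻³ = 2.337 × 10⁻³, so Δρ ≈ 2.395 kg m⁻³.
N² = (g/ρ₀)·Δρ/Δz = g·(Δρ/ρ₀)/Δz = 9.8 × 2.337 × 10⁻³ / 43 = 5.3262 × 10⁻⁴ s⁻².
N = √(5.3262 × 10⁻⁴) = 0.023079 rad s⁻¹ → T = 2π/N = 272.25 s = 4.5375 min ≈ 4.54 min.

4.54 min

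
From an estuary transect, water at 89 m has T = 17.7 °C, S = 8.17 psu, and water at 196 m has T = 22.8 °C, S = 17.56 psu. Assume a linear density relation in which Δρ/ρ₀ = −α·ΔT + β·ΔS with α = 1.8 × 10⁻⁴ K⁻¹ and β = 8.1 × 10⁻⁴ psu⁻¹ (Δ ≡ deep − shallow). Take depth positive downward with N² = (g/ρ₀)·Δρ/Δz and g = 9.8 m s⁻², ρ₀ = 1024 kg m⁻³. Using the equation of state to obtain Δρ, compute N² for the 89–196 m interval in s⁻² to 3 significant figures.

ΔT = +5.1 K, ΔS = +9.39 psu (deep − shallow).
Δρ/ρ₀ = −αΔT + βΔS = -9.18 × 10⁻⁴ + 7.6059 × 10⁻³ = 6.6879 × 10⁻³, so Δρ ≈ 6.848 kg m⁻³.
N² = (g/ρ₀)·Δρ/Δz = g·(Δρ/ρ₀)/Δz = 9.8 × 6.6879 × 10⁻³ / 107 = 6.1254 × 10⁻⁴ s⁻² ≈ 6.13 × 10⁻⁴ s⁻².

6.13 × 10⁻⁴ s⁻²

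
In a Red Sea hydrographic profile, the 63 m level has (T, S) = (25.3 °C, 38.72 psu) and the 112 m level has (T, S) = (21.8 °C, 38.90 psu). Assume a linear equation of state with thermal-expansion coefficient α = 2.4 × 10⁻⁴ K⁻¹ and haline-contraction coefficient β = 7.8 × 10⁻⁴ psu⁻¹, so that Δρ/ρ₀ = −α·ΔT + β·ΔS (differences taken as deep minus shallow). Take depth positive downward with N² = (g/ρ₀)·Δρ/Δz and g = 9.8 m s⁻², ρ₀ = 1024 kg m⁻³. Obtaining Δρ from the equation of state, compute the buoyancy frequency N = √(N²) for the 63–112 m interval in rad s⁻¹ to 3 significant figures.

0.0140 rad s⁻¹

ΔT = -3.5 K, ΔS = +0.18 psu (deep − shallow).
Δρ/ρ₀ = −αΔT + βΔS = 8.40 × 10⁻⁴ + 1.404 × 10⁻⁴ = 9.804 × 10⁻⁴, so Δρ ≈ 1.004 kg m⁻³.
N² = (g/ρ₀)·Δρ/Δz = g·(Δρ/ρ₀)/Δz = 9.8 × 9.804 × 10⁻⁴ / 49 = 1.9608 × 10⁻⁴ s⁻².
N = √(1.9608 × 10⁻⁴) = 0.014003 rad s⁻¹ ≈ 0.0140 rad s⁻¹.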